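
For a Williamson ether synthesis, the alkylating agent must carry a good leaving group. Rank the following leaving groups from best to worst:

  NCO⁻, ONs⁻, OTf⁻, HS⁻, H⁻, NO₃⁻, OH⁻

Rank by basicity of the departing species: weakest base leaves most easily.
OTf⁻: pKₐ(CF₃SO₃H (triflic acid)) ≈ -14
ONs⁻: pKₐ(p-O₂NC₆H₄SO₃H) ≈ -3.5
NO₃⁻: pKₐ(HNO₃) ≈ -1.3
NCO⁻: pKₐ(HOCN) ≈ 3.5
HS⁻: pKₐ(H₂S) ≈ 7
OH⁻: pKₐ(H₂O) ≈ 15.7
H⁻: pKₐ(H₂) ≈ 36

OTf⁻ > ONs⁻ > NO₃⁻ > NCO⁻ > HS⁻ > OH⁻ > H⁻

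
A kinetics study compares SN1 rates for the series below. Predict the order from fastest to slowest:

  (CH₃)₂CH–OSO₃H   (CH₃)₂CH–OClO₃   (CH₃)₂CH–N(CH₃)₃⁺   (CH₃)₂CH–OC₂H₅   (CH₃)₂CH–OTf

(CH₃)₂CH–OTf > (CH₃)₂CH–OClO₃ > (CH₃)₂CH–OSO₃H > (CH₃)₂CH–N(CH₃)₃⁺ > (CH₃)₂CH–OC₂H₅

Identical carbon frameworks mean the comparison reduces to leaving-group quality.
The more stable X⁻ (or X) is on its own — i.e. the weaker a base it is — the better a leaving group it makes.
(CH₃)₂CH–OTf loses OTf⁻: pKₐ(CF₃SO₃H (triflic acid)) ≈ -14
(CH₃)₂CH–OClO₃ loses ClO₄⁻: pKₐ(HClO₄) ≈ -10
(CH₃)₂CH–OSO₃H loses HSO₄⁻: pKₐ(H₂SO₄) ≈ -3
(CH₃)₂CH–N(CH₃)₃⁺ loses NR'₃: pKₐ(R'₃NH⁺) ≈ 10.7
(CH₃)₂CH–OC₂H₅ loses CH₃CH₂O⁻: pKₐ(CH₃CH₂OH) ≈ 16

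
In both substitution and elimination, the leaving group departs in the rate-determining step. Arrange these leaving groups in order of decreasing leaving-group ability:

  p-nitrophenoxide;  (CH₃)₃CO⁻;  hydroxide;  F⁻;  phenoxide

F⁻ > p-nitrophenoxide > phenoxide > hydroxide > (CH₃)₃CO⁻

F⁻: pKₐ(HF) ≈ 3.2 — small and strongly basic; the poor halide leaving group
p-nitrophenoxide: pKₐ(p-nitrophenol) ≈ 7.2 — nitro group delocalises the charge; the classic chromogenic LG
phenoxide: pKₐ(C₆H₅OH (phenol)) ≈ 10 — resonance into the ring helps, but still a poor LG
hydroxide: pKₐ(H₂O) ≈ 15.7
(CH₃)₃CO⁻: pKₐ(t-BuOH) ≈ 18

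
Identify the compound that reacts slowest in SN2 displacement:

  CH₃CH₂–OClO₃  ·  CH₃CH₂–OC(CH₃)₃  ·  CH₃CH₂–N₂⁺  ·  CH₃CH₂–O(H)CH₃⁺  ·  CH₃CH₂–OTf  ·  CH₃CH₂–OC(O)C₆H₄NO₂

CH₃CH₂–OC(CH₃)₃

Same R in every case — rank the leaving groups.
Rank by basicity of the departing species: weakest base leaves most easily.
CH₃CH₂–N₂⁺ loses N₂: no meaningful conjugate acid; N₂ departs as an exceptionally stable neutral molecule
CH₃CH₂–OTf loses OTf⁻: pKₐ(CF₃SO₃H (triflic acid)) ≈ -14
CH₃CH₂–OClO₃ loses ClO₄⁻: pKₐ(HClO₄) ≈ -10
CH₃CH₂–O(H)CH₃⁺ loses R'OH: pKₐ(R'OH₂⁺) ≈ -2.4
CH₃CH₂–OC(O)C₆H₄NO₂ loses p-O₂N–C₆H₄–COO⁻: pKₐ(p-nitrobenzoic acid) ≈ 3.4
CH₃CH₂–OC(CH₃)₃ loses (CH₃)₃CO⁻: pKₐ(t-BuOH) ≈ 18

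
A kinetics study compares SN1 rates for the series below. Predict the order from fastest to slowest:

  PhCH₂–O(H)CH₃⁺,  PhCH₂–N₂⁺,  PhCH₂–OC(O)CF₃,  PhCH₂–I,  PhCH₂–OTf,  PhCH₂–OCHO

PhCH₂–N₂⁺ > PhCH₂–OTf > PhCH₂–I > PhCH₂–O(H)CH₃⁺ > PhCH₂–OC(O)CF₃ > PhCH₂–OCHO

Identical carbon frameworks mean the comparison reduces to leaving-group quality.
A good leaving group is a weak base: the lower the pKₐ of its conjugate acid, the more readily it departs.
PhCH₂–N₂⁺ loses N₂: no meaningful conjugate acid; N₂ departs as an exceptionally stable neutral molecule
PhCH₂–OTf loses OTf⁻: pKₐ(CF₃SO₃H (triflic acid)) ≈ -14
PhCH₂–I loses I⁻: pKₐ(HI) ≈ -10
PhCH₂–O(H)CH₃⁺ loses R'OH: pKₐ(R'OH₂⁺) ≈ -2.4
PhCH₂–OC(O)CF₃ loses CF₃COO⁻: pKₐ(CF₃COOH) ≈ 0.2
PhCH₂–OCHO loses HCOO⁻: pKₐ(HCOOH) ≈ 3.8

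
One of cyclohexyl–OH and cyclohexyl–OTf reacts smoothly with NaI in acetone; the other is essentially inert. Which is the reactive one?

From cyclohexyl–OH the departing group would be OH⁻ (pKₐ(H₂O) ≈ 15.7). Strong base; essentially never leaves without prior activation.
From cyclohexyl–OTf the leaving group is OTf⁻ (pKₐ(CF₃SO₃H (triflic acid)) ≈ -14). Charge spread over three oxygens and a CF₃ group; the premier leaving group in synthesis.
(In practice cyclohexyl–OTf is made from cyclohexyl–OH by treatment with Tf₂O / 2,6-lutidine, converting the hydroxyl into a triflate.)

cyclohexyl–OTf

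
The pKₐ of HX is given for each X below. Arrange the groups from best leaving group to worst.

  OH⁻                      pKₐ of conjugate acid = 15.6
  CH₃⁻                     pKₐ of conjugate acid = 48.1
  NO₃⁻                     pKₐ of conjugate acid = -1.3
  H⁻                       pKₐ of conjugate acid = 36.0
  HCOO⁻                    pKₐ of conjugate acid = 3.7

NO₃⁻ > HCOO⁻ > OH⁻ > H⁻ > CH₃⁻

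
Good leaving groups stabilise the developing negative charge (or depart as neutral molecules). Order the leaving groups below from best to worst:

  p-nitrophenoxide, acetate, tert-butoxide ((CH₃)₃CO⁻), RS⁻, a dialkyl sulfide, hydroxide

a dialkyl sulfide > acetate > p-nitrophenoxide > RS⁻ > hydroxide > tert-butoxide ((CH₃)₃CO⁻)

A good leaving group is a weak base: the lower the pKₐ of its conjugate acid, the more readily it departs.
a dialkyl sulfide: pKₐ(R'₂SH⁺) ≈ -7 — neutral; leaves from a sulfonium salt (R–SR'₂⁺)
acetate: pKₐ(CH₃COOH) ≈ 4.8
p-nitrophenoxide: pKₐ(p-nitrophenol) ≈ 7.2 — nitro group delocalises the charge; the classic chromogenic LG
RS⁻: pKₐ(RSH (a thiol)) ≈ 10.5 — moderately basic; rarely leaves without activation
hydroxide: pKₐ(H₂O) ≈ 15.7 — strong base; essentially never leaves without prior activation
tert-butoxide ((CH₃)₃CO⁻): pKₐ(t-BuOH) ≈ 18 — bulky, strongly basic alkoxide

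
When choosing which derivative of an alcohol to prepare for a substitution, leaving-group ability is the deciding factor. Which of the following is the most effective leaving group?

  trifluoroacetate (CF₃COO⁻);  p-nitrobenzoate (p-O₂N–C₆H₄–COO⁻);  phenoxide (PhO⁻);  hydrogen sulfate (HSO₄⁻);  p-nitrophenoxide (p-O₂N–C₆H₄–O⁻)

hydrogen sulfate (HSO₄⁻): pKₐ(H₂SO₄) ≈ -3
trifluoroacetate (CF₃COO⁻): pKₐ(CF₃COOH) ≈ 0.2
p-nitrobenzoate (p-O₂N–C₆H₄–COO⁻): pKₐ(p-nitrobenzoic acid) ≈ 3.4
p-nitrophenoxide (p-O₂N–C₆H₄–O⁻): pKₐ(p-nitrophenol) ≈ 7.2
phenoxide (PhO⁻): pKₐ(C₆H₅OH (phenol)) ≈ 10

hydrogen sulfate (HSO₄⁻)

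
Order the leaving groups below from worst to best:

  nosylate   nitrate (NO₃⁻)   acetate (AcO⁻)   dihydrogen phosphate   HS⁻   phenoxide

phenoxide < HS⁻ < acetate (AcO⁻) < dihydrogen phosphate < nitrate (NO₃⁻) < nosylate

A good leaving group is a weak base: the lower the pKₐ of its conjugate acid, the more readily it departs.
nosylate: pKₐ(p-O₂NC₆H₄SO₃H) ≈ -3.5
nitrate (NO₃⁻): pKₐ(HNO₃) ≈ -1.3
dihydrogen phosphate: pKₐ(H₃PO₄) ≈ 2.1
acetate (AcO⁻): pKₐ(CH₃COOH) ≈ 4.8
HS⁻: pKₐ(H₂S) ≈ 7
phenoxide: pKₐ(C₆H₅OH (phenol)) ≈ 10
Listed from poorest to best leaving group as asked.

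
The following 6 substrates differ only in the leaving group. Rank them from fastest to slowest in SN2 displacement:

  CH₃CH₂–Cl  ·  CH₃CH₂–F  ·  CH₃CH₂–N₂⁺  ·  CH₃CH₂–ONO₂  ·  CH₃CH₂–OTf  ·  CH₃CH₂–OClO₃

Same R in every case — rank the leaving groups.
The more stable X⁻ (or X) is on its own — i.e. the weaker a base it is — the better a leaving group it makes.
CH₃CH₂–N₂⁺ loses N₂: no meaningful conjugate acid; N₂ departs as an exceptionally stable neutral molecule
CH₃CH₂–OTf loses OTf⁻: pKₐ(CF₃SO₃H (triflic acid)) ≈ -14
CH₃CH₂–OClO₃ loses ClO₄⁻: pKₐ(HClO₄) ≈ -10
CH₃CH₂–Cl loses Cl⁻: pKₐ(HCl) ≈ -7
CH₃CH₂–ONO₂ loses NO₃⁻: pKₐ(HNO₃) ≈ -1.3
CH₃CH₂–F loses F⁻: pKₐ(HF) ≈ 3.2

CH₃CH₂–N₂⁺ > CH₃CH₂–OTf > CH₃CH₂–OClO₃ > CH₃CH₂–Cl > CH₃CH₂–ONO₂ > CH₃CH₂–F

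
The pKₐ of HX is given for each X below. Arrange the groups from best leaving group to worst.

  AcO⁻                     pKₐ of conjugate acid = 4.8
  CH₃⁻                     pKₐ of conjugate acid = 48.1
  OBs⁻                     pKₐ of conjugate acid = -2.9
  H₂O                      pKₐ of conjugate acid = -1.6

OBs⁻ > H₂O > AcO⁻ > CH₃⁻

Lower conjugate-acid pKₐ ⇒ weaker base ⇒ better leaving group.
Sorting by the given values: OBs⁻ (-2.9), H₂O (-1.6), AcO⁻ (4.8), CH₃⁻ (48.1).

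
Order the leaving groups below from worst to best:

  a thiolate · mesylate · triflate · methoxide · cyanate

methoxide < a thiolate < cyanate < mesylate < triflate

The more stable X⁻ (or X) is on its own — i.e. the weaker a base it is — the better a leaving group it makes.
triflate: pKₐ(CF₃SO₃H (triflic acid)) ≈ -14
mesylate: pKₐ(CH₃SO₃H (MsOH)) ≈ -1.9
cyanate: pKₐ(HOCN) ≈ 3.5
a thiolate: pKₐ(RSH (a thiol)) ≈ 10.5
methoxide: pKₐ(CH₃OH) ≈ 15.5
Listed from poorest to best leaving group as asked.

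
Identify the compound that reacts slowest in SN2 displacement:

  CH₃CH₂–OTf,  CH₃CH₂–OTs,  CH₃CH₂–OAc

Identical carbon frameworks mean the comparison reduces to leaving-group quality.
A good leaving group is a weak base: the lower the pKₐ of its conjugate acid, the more readily it departs.
CH₃CH₂–OTf loses OTf⁻: pKₐ(CF₃SO₃H (triflic acid)) ≈ -14
CH₃CH₂–OTs loses OTs⁻: pKₐ(p-CH₃C₆H₄SO₃H (TsOH)) ≈ -2.8
CH₃CH₂–OAc loses AcO⁻: pKₐ(CH₃COOH) ≈ 4.8

CH₃CH₂–OAc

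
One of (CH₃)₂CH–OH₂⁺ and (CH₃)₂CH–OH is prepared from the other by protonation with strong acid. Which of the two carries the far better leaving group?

From (CH₃)₂CH–OH the departing group would be OH⁻ (pKₐ(H₂O) ≈ 15.7). Strong base; essentially never leaves without prior activation.
From (CH₃)₂CH–OH₂⁺ the leaving group is H₂O (pKₐ(H₃O⁺) ≈ -1.7). Neutral; leaves from a protonated alcohol (R–OH₂⁺).
Protonation with strong acid works by converting the leaving group from hydroxide to neutral water, making (CH₃)₂CH–OH₂⁺ enormously more reactive.

(CH₃)₂CH–OH₂⁺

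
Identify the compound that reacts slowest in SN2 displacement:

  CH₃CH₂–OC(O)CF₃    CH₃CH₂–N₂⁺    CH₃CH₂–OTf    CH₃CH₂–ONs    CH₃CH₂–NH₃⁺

The skeletons are identical, so relative rate is governed entirely by leaving-group ability.
A good leaving group is a weak base: the lower the pKₐ of its conjugate acid, the more readily it departs.
CH₃CH₂–N₂⁺ loses N₂: no meaningful conjugate acid; N₂ departs as an exceptionally stable neutral molecule
CH₃CH₂–OTf loses OTf⁻: pKₐ(CF₃SO₃H (triflic acid)) ≈ -14
CH₃CH₂–ONs loses ONs⁻: pKₐ(p-O₂NC₆H₄SO₃H) ≈ -3.5
CH₃CH₂–OC(O)CF₃ loses CF₃COO⁻: pKₐ(CF₃COOH) ≈ 0.2
CH₃CH₂–NH₃⁺ loses NH₃: pKₐ(NH₄⁺) ≈ 9.2

CH₃CH₂–NH₃⁺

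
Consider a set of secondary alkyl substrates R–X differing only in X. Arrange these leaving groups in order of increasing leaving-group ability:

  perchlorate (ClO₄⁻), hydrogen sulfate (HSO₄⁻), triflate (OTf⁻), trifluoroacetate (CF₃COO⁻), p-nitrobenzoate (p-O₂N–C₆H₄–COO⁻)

Rank by basicity of the departing species: weakest base leaves most easily.
triflate (OTf⁻): pKₐ(CF₃SO₃H (triflic acid)) ≈ -14
perchlorate (ClO₄⁻): pKₐ(HClO₄) ≈ -10 — extremely weak base; rarely used for safety reasons
hydrogen sulfate (HSO₄⁻): pKₐ(H₂SO₄) ≈ -3
trifluoroacetate (CF₃COO⁻): pKₐ(CF₃COOH) ≈ 0.2 — strongly electron-withdrawing CF₃ stabilises the carboxylate
p-nitrobenzoate (p-O₂N–C₆H₄–COO⁻): pKₐ(p-nitrobenzoic acid) ≈ 3.4
The question asks for worst first, so the sequence is read in increasing leaving-group ability.

p-nitrobenzoate (p-O₂N–C₆H₄–COO⁻) < trifluoroacetate (CF₃COO⁻) < hydrogen sulfate (HSO₄⁻) < perchlorate (ClO₄⁻) < triflate (OTf⁻)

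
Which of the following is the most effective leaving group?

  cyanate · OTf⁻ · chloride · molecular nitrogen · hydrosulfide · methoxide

molecular nitrogen

molecular nitrogen: no meaningful conjugate acid; N₂ departs as an exceptionally stable neutral molecule
OTf⁻: pKₐ(CF₃SO₃H (triflic acid)) ≈ -14
chloride: pKₐ(HCl) ≈ -7
cyanate: pKₐ(HOCN) ≈ 3.5
hydrosulfide: pKₐ(H₂S) ≈ 7
methoxide: pKₐ(CH₃OH) ≈ 15.5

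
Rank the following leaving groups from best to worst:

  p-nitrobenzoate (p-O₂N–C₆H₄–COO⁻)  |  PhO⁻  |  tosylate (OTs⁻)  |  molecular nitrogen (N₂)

molecular nitrogen (N₂) > tosylate (OTs⁻) > p-nitrobenzoate (p-O₂N–C₆H₄–COO⁻) > PhO⁻

A good leaving group is a weak base: the lower the pKₐ of its conjugate acid, the more readily it departs.
molecular nitrogen (N₂): no meaningful conjugate acid; N₂ departs as an exceptionally stable neutral molecule
tosylate (OTs⁻): pKₐ(p-CH₃C₆H₄SO₃H (TsOH)) ≈ -2.8 — resonance-delocalised arenesulfonate
p-nitrobenzoate (p-O₂N–C₆H₄–COO⁻): pKₐ(p-nitrobenzoic acid) ≈ 3.4
PhO⁻: pKₐ(C₆H₅OH (phenol)) ≈ 10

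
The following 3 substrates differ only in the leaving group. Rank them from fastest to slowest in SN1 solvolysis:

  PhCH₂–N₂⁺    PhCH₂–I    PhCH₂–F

Identical carbon frameworks mean the comparison reduces to leaving-group quality.
Rank by basicity of the departing species: weakest base leaves most easily.
PhCH₂–N₂⁺ loses N₂: no meaningful conjugate acid; N₂ departs as an exceptionally stable neutral molecule
PhCH₂–I loses I⁻: pKₐ(HI) ≈ -10
PhCH₂–F loses F⁻: pKₐ(HF) ≈ 3.2

PhCH₂–N₂⁺ > PhCH₂–I > PhCH₂–F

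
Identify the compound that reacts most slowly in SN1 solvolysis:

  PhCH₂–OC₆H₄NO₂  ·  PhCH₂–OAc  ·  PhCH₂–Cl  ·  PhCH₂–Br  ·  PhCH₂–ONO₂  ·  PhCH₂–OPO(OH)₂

Same R in every case — rank the leaving groups.
A good leaving group is a weak base: the lower the pKₐ of its conjugate acid, the more readily it departs.
PhCH₂–Br loses Br⁻: pKₐ(HBr) ≈ -9
PhCH₂–Cl loses Cl⁻: pKₐ(HCl) ≈ -7
PhCH₂–ONO₂ loses NO₃⁻: pKₐ(HNO₃) ≈ -1.3
PhCH₂–OPO(OH)₂ loses H₂PO₄⁻: pKₐ(H₃PO₄) ≈ 2.1
PhCH₂–OAc loses AcO⁻: pKₐ(CH₃COOH) ≈ 4.8
PhCH₂–OC₆H₄NO₂ loses p-O₂N–C₆H₄–O⁻: pKₐ(p-nitrophenol) ≈ 7.2

PhCH₂–OC₆H₄NO₂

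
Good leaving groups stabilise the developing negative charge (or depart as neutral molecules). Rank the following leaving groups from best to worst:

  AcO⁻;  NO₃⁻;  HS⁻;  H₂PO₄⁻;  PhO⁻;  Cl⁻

Cl⁻ > NO₃⁻ > H₂PO₄⁻ > AcO⁻ > HS⁻ > PhO⁻

Cl⁻: pKₐ(HCl) ≈ -7
NO₃⁻: pKₐ(HNO₃) ≈ -1.3
H₂PO₄⁻: pKₐ(H₃PO₄) ≈ 2.1
AcO⁻: pKₐ(CH₃COOH) ≈ 4.8
HS⁻: pKₐ(H₂S) ≈ 7
PhO⁻: pKₐ(C₆H₅OH (phenol)) ≈ 10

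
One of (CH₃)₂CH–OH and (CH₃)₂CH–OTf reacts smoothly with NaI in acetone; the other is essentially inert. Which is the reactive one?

From (CH₃)₂CH–OH the departing group would be OH⁻ (pKₐ(H₂O) ≈ 15.7). Strong base; essentially never leaves without prior activation.
From (CH₃)₂CH–OTf the leaving group is OTf⁻ (pKₐ(CF₃SO₃H (triflic acid)) ≈ -14). Charge spread over three oxygens and a CF₃ group; the premier leaving group in synthesis.
(In practice (CH₃)₂CH–OTf is made from (CH₃)₂CH–OH by treatment with Tf₂O / 2,6-lutidine, converting the hydroxyl into a triflate.)

(CH₃)₂CH–OTf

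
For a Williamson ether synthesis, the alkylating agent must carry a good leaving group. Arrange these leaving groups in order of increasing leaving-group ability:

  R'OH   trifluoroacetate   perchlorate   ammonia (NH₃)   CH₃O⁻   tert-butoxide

The more stable X⁻ (or X) is on its own — i.e. the weaker a base it is — the better a leaving group it makes.
perchlorate: pKₐ(HClO₄) ≈ -10 — extremely weak base; rarely used for safety reasons
R'OH: pKₐ(R'OH₂⁺) ≈ -2.4 — neutral; leaves from a protonated ether (an oxonium ion, R–O(H)R'⁺)
trifluoroacetate: pKₐ(CF₃COOH) ≈ 0.2 — strongly electron-withdrawing CF₃ stabilises the carboxylate
ammonia (NH₃): pKₐ(NH₄⁺) ≈ 9.2 — neutral but moderately basic; leaves from R–NH₃⁺
CH₃O⁻: pKₐ(CH₃OH) ≈ 15.5 — strong base; alkoxides do not leave unassisted
tert-butoxide: pKₐ(t-BuOH) ≈ 18 — bulky, strongly basic alkoxide
Listed from poorest to best leaving group as asked.

tert-butoxide < CH₃O⁻ < ammonia (NH₃) < trifluoroacetate < R'OH < perchlorate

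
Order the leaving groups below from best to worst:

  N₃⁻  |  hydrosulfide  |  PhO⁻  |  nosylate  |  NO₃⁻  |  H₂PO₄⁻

nosylate > NO₃⁻ > H₂PO₄⁻ > N₃⁻ > hydrosulfide > PhO⁻

A good leaving group is a weak base: the lower the pKₐ of its conjugate acid, the more readily it departs.
nosylate: pKₐ(p-O₂NC₆H₄SO₃H) ≈ -3.5
NO₃⁻: pKₐ(HNO₃) ≈ -1.3 — resonance-delocalised over three oxygens
H₂PO₄⁻: pKₐ(H₃PO₄) ≈ 2.1 — moderate base; biological leaving group after further activation
N₃⁻: pKₐ(HN₃) ≈ 4.7
hydrosulfide: pKₐ(H₂S) ≈ 7 — larger and more polarisable than the oxygen analogue
PhO⁻: pKₐ(C₆H₅OH (phenol)) ≈ 10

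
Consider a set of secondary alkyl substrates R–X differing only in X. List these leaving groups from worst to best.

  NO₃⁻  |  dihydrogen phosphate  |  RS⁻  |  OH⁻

The more stable X⁻ (or X) is on its own — i.e. the weaker a base it is — the better a leaving group it makes.
NO₃⁻: pKₐ(HNO₃) ≈ -1.3
dihydrogen phosphate: pKₐ(H₃PO₄) ≈ 2.1
RS⁻: pKₐ(RSH (a thiol)) ≈ 10.5
OH⁻: pKₐ(H₂O) ≈ 15.7
The question asks for worst first, so the sequence is read in increasing leaving-group ability.

OH⁻ < RS⁻ < dihydrogen phosphate < NO₃⁻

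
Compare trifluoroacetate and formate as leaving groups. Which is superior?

trifluoroacetate

trifluoroacetate is the better leaving group.
pKₐ(CF₃COOH) ≈ 0.2 versus pKₐ(HCOOH) ≈ 3.8: trifluoroacetate is the much weaker base.
Strongly electron-withdrawing CF₃ stabilises the carboxylate.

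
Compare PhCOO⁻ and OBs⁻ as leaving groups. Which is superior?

OBs⁻ is the better leaving group.
pKₐ(p-BrC₆H₄SO₃H) ≈ -2.8 versus pKₐ(C₆H₅COOH) ≈ 4.2: OBs⁻ is the much weaker base.
Arenesulfonate with a p-bromo substituent.

OBs⁻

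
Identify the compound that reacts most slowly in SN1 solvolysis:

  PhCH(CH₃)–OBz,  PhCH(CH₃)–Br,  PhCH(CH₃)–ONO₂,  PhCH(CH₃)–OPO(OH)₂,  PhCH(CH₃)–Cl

PhCH(CH₃)–OBz

Identical carbon frameworks mean the comparison reduces to leaving-group quality.
A good leaving group is a weak base: the lower the pKₐ of its conjugate acid, the more readily it departs.
PhCH(CH₃)–Br loses Br⁻: pKₐ(HBr) ≈ -9
PhCH(CH₃)–Cl loses Cl⁻: pKₐ(HCl) ≈ -7
PhCH(CH₃)–ONO₂ loses NO₃⁻: pKₐ(HNO₃) ≈ -1.3
PhCH(CH₃)–OPO(OH)₂ loses H₂PO₄⁻: pKₐ(H₃PO₄) ≈ 2.1
PhCH(CH₃)–OBz loses PhCOO⁻: pKₐ(C₆H₅COOH) ≈ 4.2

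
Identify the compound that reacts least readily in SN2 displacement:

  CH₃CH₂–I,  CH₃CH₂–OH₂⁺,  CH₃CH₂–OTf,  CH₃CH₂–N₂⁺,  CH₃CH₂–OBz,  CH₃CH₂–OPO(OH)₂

Same R in every case — rank the leaving groups.
The more stable X⁻ (or X) is on its own — i.e. the weaker a base it is — the better a leaving group it makes.
CH₃CH₂–N₂⁺ loses N₂: no meaningful conjugate acid; N₂ departs as an exceptionally stable neutral molecule
CH₃CH₂–OTf loses OTf⁻: pKₐ(CF₃SO₃H (triflic acid)) ≈ -14
CH₃CH₂–I loses I⁻: pKₐ(HI) ≈ -10
CH₃CH₂–OH₂⁺ loses H₂O: pKₐ(H₃O⁺) ≈ -1.7
CH₃CH₂–OPO(OH)₂ loses H₂PO₄⁻: pKₐ(H₃PO₄) ≈ 2.1
CH₃CH₂–OBz loses PhCOO⁻: pKₐ(C₆H₅COOH) ≈ 4.2

CH₃CH₂–OBz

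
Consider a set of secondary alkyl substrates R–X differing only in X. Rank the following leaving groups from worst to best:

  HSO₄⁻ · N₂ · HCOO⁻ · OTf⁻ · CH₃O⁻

CH₃O⁻ < HCOO⁻ < HSO₄⁻ < OTf⁻ < N₂

The more stable X⁻ (or X) is on its own — i.e. the weaker a base it is — the better a leaving group it makes.
N₂: no meaningful conjugate acid; N₂ departs as an exceptionally stable neutral molecule
OTf⁻: pKₐ(CF₃SO₃H (triflic acid)) ≈ -14 — charge spread over three oxygens and a CF₃ group; the premier leaving group in synthesis
HSO₄⁻: pKₐ(H₂SO₄) ≈ -3 — conjugate base of a strong mineral acid
HCOO⁻: pKₐ(HCOOH) ≈ 3.8 — resonance-stabilised carboxylate
CH₃O⁻: pKₐ(CH₃OH) ≈ 15.5 — strong base; alkoxides do not leave unassisted
The question asks for worst first, so the sequence is read in increasing leaving-group ability.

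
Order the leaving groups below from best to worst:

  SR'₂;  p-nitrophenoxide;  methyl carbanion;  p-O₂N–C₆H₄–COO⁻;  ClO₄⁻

ClO₄⁻: pKₐ(HClO₄) ≈ -10 — extremely weak base; rarely used for safety reasons
SR'₂: pKₐ(R'₂SH⁺) ≈ -7
p-O₂N–C₆H₄–COO⁻: pKₐ(p-nitrobenzoic acid) ≈ 3.4 — electron-withdrawing nitro group stabilises the carboxylate
p-nitrophenoxide: pKₐ(p-nitrophenol) ≈ 7.2 — nitro group delocalises the charge; the classic chromogenic LG
methyl carbanion: pKₐ(CH₄) ≈ 48 — unstabilised carbanion; the worst conceivable leaving group

ClO₄⁻ > SR'₂ > p-O₂N–C₆H₄–COO⁻ > p-nitrophenoxide > methyl carbanion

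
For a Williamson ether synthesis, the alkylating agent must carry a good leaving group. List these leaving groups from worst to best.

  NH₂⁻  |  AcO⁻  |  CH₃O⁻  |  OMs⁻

OMs⁻: pKₐ(CH₃SO₃H (MsOH)) ≈ -1.9
AcO⁻: pKₐ(CH₃COOH) ≈ 4.8
CH₃O⁻: pKₐ(CH₃OH) ≈ 15.5 — strong base; alkoxides do not leave unassisted
NH₂⁻: pKₐ(NH₃) ≈ 38 — extremely strong base; never a leaving group
The question asks for worst first, so the sequence is read in increasing leaving-group ability.

NH₂⁻ < CH₃O⁻ < AcO⁻ < OMs⁻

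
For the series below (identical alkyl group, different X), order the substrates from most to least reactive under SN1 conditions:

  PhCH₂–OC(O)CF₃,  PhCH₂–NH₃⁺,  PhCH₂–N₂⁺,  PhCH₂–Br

Same R in every case — rank the leaving groups.
A good leaving group is a weak base: the lower the pKₐ of its conjugate acid, the more readily it departs.
PhCH₂–N₂⁺ loses N₂: no meaningful conjugate acid; N₂ departs as an exceptionally stable neutral molecule
PhCH₂–Br loses Br⁻: pKₐ(HBr) ≈ -9
PhCH₂–OC(O)CF₃ loses CF₃COO⁻: pKₐ(CF₃COOH) ≈ 0.2
PhCH₂–NH₃⁺ loses NH₃: pKₐ(NH₄⁺) ≈ 9.2

PhCH₂–N₂⁺ > PhCH₂–Br > PhCH₂–OC(O)CF₃ > PhCH₂–NH₃⁺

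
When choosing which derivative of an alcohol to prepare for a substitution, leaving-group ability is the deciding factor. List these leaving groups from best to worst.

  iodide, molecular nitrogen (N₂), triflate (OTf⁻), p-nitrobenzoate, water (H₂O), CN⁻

molecular nitrogen (N₂) > triflate (OTf⁻) > iodide > water (H₂O) > p-nitrobenzoate > CN⁻

Rank by basicity of the departing species: weakest base leaves most easily.
molecular nitrogen (N₂): no meaningful conjugate acid; N₂ departs as an exceptionally stable neutral molecule
triflate (OTf⁻): pKₐ(CF₃SO₃H (triflic acid)) ≈ -14 — charge spread over three oxygens and a CF₃ group; the premier leaving group in synthesis
iodide: pKₐ(HI) ≈ -10
water (H₂O): pKₐ(H₃O⁺) ≈ -1.7
p-nitrobenzoate: pKₐ(p-nitrobenzoic acid) ≈ 3.4
CN⁻: pKₐ(HCN) ≈ 9.2 — sp carbon stabilises the charge somewhat, but still a poor LG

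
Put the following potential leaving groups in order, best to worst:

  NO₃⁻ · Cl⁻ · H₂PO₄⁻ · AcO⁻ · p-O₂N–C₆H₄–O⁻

The more stable X⁻ (or X) is on its own — i.e. the weaker a base it is — the better a leaving group it makes.
Cl⁻: pKₐ(HCl) ≈ -7
NO₃⁻: pKₐ(HNO₃) ≈ -1.3
H₂PO₄⁻: pKₐ(H₃PO₄) ≈ 2.1
AcO⁻: pKₐ(CH₃COOH) ≈ 4.8
p-O₂N–C₆H₄–O⁻: pKₐ(p-nitrophenol) ≈ 7.2

Cl⁻ > NO₃⁻ > H₂PO₄⁻ > AcO⁻ > p-O₂N–C₆H₄–O⁻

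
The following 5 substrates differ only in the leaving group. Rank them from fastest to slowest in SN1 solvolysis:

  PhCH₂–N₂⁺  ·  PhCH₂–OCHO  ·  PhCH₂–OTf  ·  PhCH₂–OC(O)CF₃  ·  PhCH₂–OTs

Same R in every case — rank the leaving groups.
The more stable X⁻ (or X) is on its own — i.e. the weaker a base it is — the better a leaving group it makes.
PhCH₂–N₂⁺ loses N₂: no meaningful conjugate acid; N₂ departs as an exceptionally stable neutral molecule
PhCH₂–OTf loses OTf⁻: pKₐ(CF₃SO₃H (triflic acid)) ≈ -14
PhCH₂–OTs loses OTs⁻: pKₐ(p-CH₃C₆H₄SO₃H (TsOH)) ≈ -2.8
PhCH₂–OC(O)CF₃ loses CF₃COO⁻: pKₐ(CF₃COOH) ≈ 0.2
PhCH₂–OCHO loses HCOO⁻: pKₐ(HCOOH) ≈ 3.8

PhCH₂–N₂⁺ > PhCH₂–OTf > PhCH₂–OTs > PhCH₂–OC(O)CF₃ > PhCH₂–OCHO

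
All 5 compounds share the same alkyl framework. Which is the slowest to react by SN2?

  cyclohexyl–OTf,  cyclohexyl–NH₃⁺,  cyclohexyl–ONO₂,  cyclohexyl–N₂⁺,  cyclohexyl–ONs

cyclohexyl–NH₃⁺

The skeletons are identical, so relative rate is governed entirely by leaving-group ability.
The more stable X⁻ (or X) is on its own — i.e. the weaker a base it is — the better a leaving group it makes.
cyclohexyl–N₂⁺ loses N₂: no meaningful conjugate acid; N₂ departs as an exceptionally stable neutral molecule
cyclohexyl–OTf loses OTf⁻: pKₐ(CF₃SO₃H (triflic acid)) ≈ -14
cyclohexyl–ONs loses ONs⁻: pKₐ(p-O₂NC₆H₄SO₃H) ≈ -3.5
cyclohexyl–ONO₂ loses NO₃⁻: pKₐ(HNO₃) ≈ -1.3
cyclohexyl–NH₃⁺ loses NH₃: pKₐ(NH₄⁺) ≈ 9.2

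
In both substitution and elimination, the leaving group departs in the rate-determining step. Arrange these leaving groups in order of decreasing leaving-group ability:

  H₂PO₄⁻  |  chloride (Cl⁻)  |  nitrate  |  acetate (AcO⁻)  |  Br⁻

Br⁻ > chloride (Cl⁻) > nitrate > H₂PO₄⁻ > acetate (AcO⁻)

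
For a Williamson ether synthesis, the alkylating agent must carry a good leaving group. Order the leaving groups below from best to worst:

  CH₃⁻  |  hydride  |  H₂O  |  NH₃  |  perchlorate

A good leaving group is a weak base: the lower the pKₐ of its conjugate acid, the more readily it departs.
perchlorate: pKₐ(HClO₄) ≈ -10
H₂O: pKₐ(H₃O⁺) ≈ -1.7
NH₃: pKₐ(NH₄⁺) ≈ 9.2
hydride: pKₐ(H₂) ≈ 36 — extremely strong base; leaves only in special hydride-transfer contexts
CH₃⁻: pKₐ(CH₄) ≈ 48

perchlorate > H₂O > NH₃ > hydride > CH₃⁻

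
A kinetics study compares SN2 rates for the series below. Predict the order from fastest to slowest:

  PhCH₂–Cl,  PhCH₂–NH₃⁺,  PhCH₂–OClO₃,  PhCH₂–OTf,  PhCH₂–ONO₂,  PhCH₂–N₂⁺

PhCH₂–N₂⁺ > PhCH₂–OTf > PhCH₂–OClO₃ > PhCH₂–Cl > PhCH₂–ONO₂ > PhCH₂–NH₃⁺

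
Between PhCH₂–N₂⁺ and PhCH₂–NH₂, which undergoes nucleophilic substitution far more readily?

PhCH₂–N₂⁺

From PhCH₂–NH₂ the departing group would be NH₂⁻ (pKₐ(NH₃) ≈ 38). Extremely strong base; never a leaving group.
From PhCH₂–N₂⁺ the leaving group is N₂ (no meaningful conjugate acid; N₂ departs as an exceptionally stable neutral molecule).
(In practice PhCH₂–N₂⁺ is made from PhCH₂–NH₂ by diazotisation (NaNO₂ / HCl, 0 °C), generating a diazonium salt that expels N₂.)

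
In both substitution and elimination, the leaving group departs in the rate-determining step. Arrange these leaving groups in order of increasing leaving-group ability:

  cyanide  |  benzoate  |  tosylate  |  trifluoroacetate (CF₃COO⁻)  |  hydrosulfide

cyanide < hydrosulfide < benzoate < trifluoroacetate (CF₃COO⁻) < tosylate

tosylate: pKₐ(p-CH₃C₆H₄SO₃H (TsOH)) ≈ -2.8 — resonance-delocalised arenesulfonate
trifluoroacetate (CF₃COO⁻): pKₐ(CF₃COOH) ≈ 0.2
benzoate: pKₐ(C₆H₅COOH) ≈ 4.2 — aryl carboxylate
hydrosulfide: pKₐ(H₂S) ≈ 7 — larger and more polarisable than the oxygen analogue
cyanide: pKₐ(HCN) ≈ 9.2 — sp carbon stabilises the charge somewhat, but still a poor LG
Listed from poorest to best leaving group as asked.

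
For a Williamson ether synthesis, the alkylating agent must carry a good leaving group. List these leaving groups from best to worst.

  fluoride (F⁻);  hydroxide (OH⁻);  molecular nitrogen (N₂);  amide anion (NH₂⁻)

molecular nitrogen (N₂) > fluoride (F⁻) > hydroxide (OH⁻) > amide anion (NH₂⁻)

molecular nitrogen (N₂): no meaningful conjugate acid; N₂ departs as an exceptionally stable neutral molecule
fluoride (F⁻): pKₐ(HF) ≈ 3.2
hydroxide (OH⁻): pKₐ(H₂O) ≈ 15.7
amide anion (NH₂⁻): pKₐ(NH₃) ≈ 38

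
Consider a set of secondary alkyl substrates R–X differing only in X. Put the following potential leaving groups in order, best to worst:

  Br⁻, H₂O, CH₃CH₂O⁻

Br⁻ > H₂O > CH₃CH₂O⁻

Leaving-group ability tracks the stability of the departed species; conjugate-acid pKₐ is the usual yardstick (lower pKₐ → better LG).
Br⁻: pKₐ(HBr) ≈ -9 — weak base; good leaving group
H₂O: pKₐ(H₃O⁺) ≈ -1.7 — neutral; leaves from a protonated alcohol (R–OH₂⁺)
CH₃CH₂O⁻: pKₐ(CH₃CH₂OH) ≈ 16 — strong base; alkoxides do not leave unassisted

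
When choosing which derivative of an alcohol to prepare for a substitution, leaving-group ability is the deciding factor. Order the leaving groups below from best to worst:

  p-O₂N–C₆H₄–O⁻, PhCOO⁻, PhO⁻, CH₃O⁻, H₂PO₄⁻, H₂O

The more stable X⁻ (or X) is on its own — i.e. the weaker a base it is — the better a leaving group it makes.
H₂O: pKₐ(H₃O⁺) ≈ -1.7
H₂PO₄⁻: pKₐ(H₃PO₄) ≈ 2.1
PhCOO⁻: pKₐ(C₆H₅COOH) ≈ 4.2
p-O₂N–C₆H₄–O⁻: pKₐ(p-nitrophenol) ≈ 7.2
PhO⁻: pKₐ(C₆H₅OH (phenol)) ≈ 10
CH₃O⁻: pKₐ(CH₃OH) ≈ 15.5

H₂O > H₂PO₄⁻ > PhCOO⁻ > p-O₂N–C₆H₄–O⁻ > PhO⁻ > CH₃O⁻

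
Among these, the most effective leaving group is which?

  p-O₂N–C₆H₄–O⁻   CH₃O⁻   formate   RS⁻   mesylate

mesylate: pKₐ(CH₃SO₃H (MsOH)) ≈ -1.9
formate: pKₐ(HCOOH) ≈ 3.8
p-O₂N–C₆H₄–O⁻: pKₐ(p-nitrophenol) ≈ 7.2
RS⁻: pKₐ(RSH (a thiol)) ≈ 10.5
CH₃O⁻: pKₐ(CH₃OH) ≈ 15.5

mesylate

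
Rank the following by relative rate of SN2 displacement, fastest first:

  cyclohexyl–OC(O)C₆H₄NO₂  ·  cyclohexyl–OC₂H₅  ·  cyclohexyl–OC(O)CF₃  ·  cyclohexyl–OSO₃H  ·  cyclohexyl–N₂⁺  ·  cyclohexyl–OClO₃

Same R in every case — rank the leaving groups.
Rank by basicity of the departing species: weakest base leaves most easily.
cyclohexyl–N₂⁺ loses N₂: no meaningful conjugate acid; N₂ departs as an exceptionally stable neutral molecule
cyclohexyl–OClO₃ loses ClO₄⁻: pKₐ(HClO₄) ≈ -10
cyclohexyl–OSO₃H loses HSO₄⁻: pKₐ(H₂SO₄) ≈ -3
cyclohexyl–OC(O)CF₃ loses CF₃COO⁻: pKₐ(CF₃COOH) ≈ 0.2
cyclohexyl–OC(O)C₆H₄NO₂ loses p-O₂N–C₆H₄–COO⁻: pKₐ(p-nitrobenzoic acid) ≈ 3.4
cyclohexyl–OC₂H₅ loses CH₃CH₂O⁻: pKₐ(CH₃CH₂OH) ≈ 16

cyclohexyl–N₂⁺ > cyclohexyl–OClO₃ > cyclohexyl–OSO₃H > cyclohexyl–OC(O)CF₃ > cyclohexyl–OC(O)C₆H₄NO₂ > cyclohexyl–OC₂H₅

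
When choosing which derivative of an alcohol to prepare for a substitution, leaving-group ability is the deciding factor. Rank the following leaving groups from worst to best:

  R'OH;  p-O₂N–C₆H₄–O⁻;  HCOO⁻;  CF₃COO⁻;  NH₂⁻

Leaving-group ability tracks the stability of the departed species; conjugate-acid pKₐ is the usual yardstick (lower pKₐ → better LG).
R'OH: pKₐ(R'OH₂⁺) ≈ -2.4
CF₃COO⁻: pKₐ(CF₃COOH) ≈ 0.2
HCOO⁻: pKₐ(HCOOH) ≈ 3.8
p-O₂N–C₆H₄–O⁻: pKₐ(p-nitrophenol) ≈ 7.2 — nitro group delocalises the charge; the classic chromogenic LG
NH₂⁻: pKₐ(NH₃) ≈ 38 — extremely strong base; never a leaving group
Listed from poorest to best leaving group as asked.

NH₂⁻ < p-O₂N–C₆H₄–O⁻ < HCOO⁻ < CF₃COO⁻ < R'OH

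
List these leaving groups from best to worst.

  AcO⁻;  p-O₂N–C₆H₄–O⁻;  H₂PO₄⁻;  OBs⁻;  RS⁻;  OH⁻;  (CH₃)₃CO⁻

OBs⁻: pKₐ(p-BrC₆H₄SO₃H) ≈ -2.8 — arenesulfonate with a p-bromo substituent
H₂PO₄⁻: pKₐ(H₃PO₄) ≈ 2.1
AcO⁻: pKₐ(CH₃COOH) ≈ 4.8 — resonance-stabilised but still a weak base
p-O₂N–C₆H₄–O⁻: pKₐ(p-nitrophenol) ≈ 7.2 — nitro group delocalises the charge; the classic chromogenic LG
RS⁻: pKₐ(RSH (a thiol)) ≈ 10.5 — moderately basic; rarely leaves without activation
OH⁻: pKₐ(H₂O) ≈ 15.7
(CH₃)₃CO⁻: pKₐ(t-BuOH) ≈ 18 — bulky, strongly basic alkoxide

OBs⁻ > H₂PO₄⁻ > AcO⁻ > p-O₂N–C₆H₄–O⁻ > RS⁻ > OH⁻ > (CH₃)₃CO⁻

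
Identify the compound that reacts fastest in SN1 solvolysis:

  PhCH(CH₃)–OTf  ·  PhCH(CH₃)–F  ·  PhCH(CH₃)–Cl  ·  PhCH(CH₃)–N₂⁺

Same R in every case — rank the leaving groups.
Rank by basicity of the departing species: weakest base leaves most easily.
PhCH(CH₃)–N₂⁺ loses N₂: no meaningful conjugate acid; N₂ departs as an exceptionally stable neutral molecule
PhCH(CH₃)–OTf loses OTf⁻: pKₐ(CF₃SO₃H (triflic acid)) ≈ -14
PhCH(CH₃)–Cl loses Cl⁻: pKₐ(HCl) ≈ -7
PhCH(CH₃)–F loses F⁻: pKₐ(HF) ≈ 3.2

PhCH(CH₃)–N₂⁺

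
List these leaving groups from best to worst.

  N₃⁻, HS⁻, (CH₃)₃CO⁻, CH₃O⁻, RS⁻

N₃⁻ > HS⁻ > RS⁻ > CH₃O⁻ > (CH₃)₃CO⁻

The more stable X⁻ (or X) is on its own — i.e. the weaker a base it is — the better a leaving group it makes.
N₃⁻: pKₐ(HN₃) ≈ 4.7 — linear, resonance-stabilised
HS⁻: pKₐ(H₂S) ≈ 7 — larger and more polarisable than the oxygen analogue
RS⁻: pKₐ(RSH (a thiol)) ≈ 10.5
CH₃O⁻: pKₐ(CH₃OH) ≈ 15.5 — strong base; alkoxides do not leave unassisted
(CH₃)₃CO⁻: pKₐ(t-BuOH) ≈ 18 — bulky, strongly basic alkoxide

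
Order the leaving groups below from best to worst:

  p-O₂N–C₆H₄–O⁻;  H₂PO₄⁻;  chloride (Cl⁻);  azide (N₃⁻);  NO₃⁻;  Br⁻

Br⁻ > chloride (Cl⁻) > NO₃⁻ > H₂PO₄⁻ > azide (N₃⁻) > p-O₂N–C₆H₄–O⁻

Br⁻: pKₐ(HBr) ≈ -9 — weak base; good leaving group
chloride (Cl⁻): pKₐ(HCl) ≈ -7 — moderately weak base
NO₃⁻: pKₐ(HNO₃) ≈ -1.3
H₂PO₄⁻: pKₐ(H₃PO₄) ≈ 2.1
azide (N₃⁻): pKₐ(HN₃) ≈ 4.7
p-O₂N–C₆H₄–O⁻: pKₐ(p-nitrophenol) ≈ 7.2 — nitro group delocalises the charge; the classic chromogenic LG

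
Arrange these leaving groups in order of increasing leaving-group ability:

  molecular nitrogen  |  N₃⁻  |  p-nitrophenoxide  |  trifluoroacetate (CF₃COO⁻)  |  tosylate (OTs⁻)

p-nitrophenoxide < N₃⁻ < trifluoroacetate (CF₃COO⁻) < tosylate (OTs⁻) < molecular nitrogen

molecular nitrogen: no meaningful conjugate acid; N₂ departs as an exceptionally stable neutral molecule
tosylate (OTs⁻): pKₐ(p-CH₃C₆H₄SO₃H (TsOH)) ≈ -2.8
trifluoroacetate (CF₃COO⁻): pKₐ(CF₃COOH) ≈ 0.2
N₃⁻: pKₐ(HN₃) ≈ 4.7
p-nitrophenoxide: pKₐ(p-nitrophenol) ≈ 7.2
The question asks for worst first, so the sequence is read in increasing leaving-group ability.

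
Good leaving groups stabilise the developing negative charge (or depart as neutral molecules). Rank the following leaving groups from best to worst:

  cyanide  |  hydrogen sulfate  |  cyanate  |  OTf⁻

OTf⁻ > hydrogen sulfate > cyanate > cyanide

Rank by basicity of the departing species: weakest base leaves most easily.
OTf⁻: pKₐ(CF₃SO₃H (triflic acid)) ≈ -14
hydrogen sulfate: pKₐ(H₂SO₄) ≈ -3 — conjugate base of a strong mineral acid
cyanate: pKₐ(HOCN) ≈ 3.5 — resonance between N and O
cyanide: pKₐ(HCN) ≈ 9.2 — sp carbon stabilises the charge somewhat, but still a poor LG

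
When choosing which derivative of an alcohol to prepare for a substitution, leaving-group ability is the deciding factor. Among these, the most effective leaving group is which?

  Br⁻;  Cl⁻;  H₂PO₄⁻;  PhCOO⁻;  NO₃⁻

Br⁻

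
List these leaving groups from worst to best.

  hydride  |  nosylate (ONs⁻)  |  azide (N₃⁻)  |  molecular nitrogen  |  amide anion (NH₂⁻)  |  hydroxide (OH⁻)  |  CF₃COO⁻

Rank by basicity of the departing species: weakest base leaves most easily.
molecular nitrogen: no meaningful conjugate acid; N₂ departs as an exceptionally stable neutral molecule
nosylate (ONs⁻): pKₐ(p-O₂NC₆H₄SO₃H) ≈ -3.5
CF₃COO⁻: pKₐ(CF₃COOH) ≈ 0.2 — strongly electron-withdrawing CF₃ stabilises the carboxylate
azide (N₃⁻): pKₐ(HN₃) ≈ 4.7
hydroxide (OH⁻): pKₐ(H₂O) ≈ 15.7 — strong base; essentially never leaves without prior activation
hydride: pKₐ(H₂) ≈ 36 — extremely strong base; leaves only in special hydride-transfer contexts
amide anion (NH₂⁻): pKₐ(NH₃) ≈ 38 — extremely strong base; never a leaving group
Reversing gives the worst-to-best order requested.

amide anion (NH₂⁻) < hydride < hydroxide (OH⁻) < azide (N₃⁻) < CF₃COO⁻ < nosylate (ONs⁻) < molecular nitrogen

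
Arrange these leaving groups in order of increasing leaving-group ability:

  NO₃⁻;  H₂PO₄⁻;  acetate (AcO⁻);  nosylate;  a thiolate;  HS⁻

a thiolate < HS⁻ < acetate (AcO⁻) < H₂PO₄⁻ < NO₃⁻ < nosylate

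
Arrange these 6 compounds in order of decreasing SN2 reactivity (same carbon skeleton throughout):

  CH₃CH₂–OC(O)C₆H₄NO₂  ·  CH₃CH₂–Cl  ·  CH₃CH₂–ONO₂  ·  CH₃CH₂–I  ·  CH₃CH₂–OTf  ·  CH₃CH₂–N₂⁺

Identical carbon frameworks mean the comparison reduces to leaving-group quality.
A good leaving group is a weak base: the lower the pKₐ of its conjugate acid, the more readily it departs.
CH₃CH₂–N₂⁺ loses N₂: no meaningful conjugate acid; N₂ departs as an exceptionally stable neutral molecule
CH₃CH₂–OTf loses OTf⁻: pKₐ(CF₃SO₃H (triflic acid)) ≈ -14
CH₃CH₂–I loses I⁻: pKₐ(HI) ≈ -10
CH₃CH₂–Cl loses Cl⁻: pKₐ(HCl) ≈ -7
CH₃CH₂–ONO₂ loses NO₃⁻: pKₐ(HNO₃) ≈ -1.3
CH₃CH₂–OC(O)C₆H₄NO₂ loses p-O₂N–C₆H₄–COO⁻: pKₐ(p-nitrobenzoic acid) ≈ 3.4

CH₃CH₂–N₂⁺ > CH₃CH₂–OTf > CH₃CH₂–I > CH₃CH₂–Cl > CH₃CH₂–ONO₂ > CH₃CH₂–OC(O)C₆H₄NO₂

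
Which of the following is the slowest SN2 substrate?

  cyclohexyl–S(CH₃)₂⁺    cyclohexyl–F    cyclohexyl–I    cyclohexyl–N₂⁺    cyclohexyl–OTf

cyclohexyl–F

Same R in every case — rank the leaving groups.
Leaving-group ability tracks the stability of the departed species; conjugate-acid pKₐ is the usual yardstick (lower pKₐ → better LG).
cyclohexyl–N₂⁺ loses N₂: no meaningful conjugate acid; N₂ departs as an exceptionally stable neutral molecule
cyclohexyl–OTf loses OTf⁻: pKₐ(CF₃SO₃H (triflic acid)) ≈ -14
cyclohexyl–I loses I⁻: pKₐ(HI) ≈ -10
cyclohexyl–S(CH₃)₂⁺ loses SR'₂: pKₐ(R'₂SH⁺) ≈ -7
cyclohexyl–F loses F⁻: pKₐ(HF) ≈ 3.2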